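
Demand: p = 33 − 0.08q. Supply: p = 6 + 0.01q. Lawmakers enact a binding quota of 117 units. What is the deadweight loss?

Competitive equilibrium: 33 − 0.08q = 6 + 0.01q → q* = 300, p* = 9.
At q = 117: demand price = 33 − 0.08·117 = 23.64; supply price = 6 + 0.01·117 = 7.17.
Δq = 300 − 117 = 183; wedge = 23.64 − 7.17 = 16.47.
DWL = ½ × 183 × 16.47 = 1507.005.

1507.005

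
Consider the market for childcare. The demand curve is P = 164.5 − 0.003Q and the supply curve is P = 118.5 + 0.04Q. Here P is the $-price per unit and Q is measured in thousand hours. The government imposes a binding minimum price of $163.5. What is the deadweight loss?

Competitive equilibrium: 164.5 − 0.003Q = 118.5 + 0.04Q → Q* = 1069.76744, P* = 161.2907.
At the floor P = 163.5, quantity demanded = (164.5 − 163.5)/0.003 = 333.33333.
Sellers' marginal cost at Q' = 333.33333: 118.5 + 0.04·333.33333 = 131.83333.
ΔQ = 1069.76744 − 333.33333 = 736.43411; wedge = 163.5 − 131.83333 = 31.66667.
Deadweight loss = ½ × 736.43411 × 31.66667 = $11660.21 thousand.

$11660.21 thousand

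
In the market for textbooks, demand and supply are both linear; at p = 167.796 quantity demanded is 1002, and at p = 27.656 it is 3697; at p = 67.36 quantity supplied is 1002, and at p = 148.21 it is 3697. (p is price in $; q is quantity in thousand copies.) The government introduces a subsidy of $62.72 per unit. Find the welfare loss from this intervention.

Demand slope = (27.656 − 167.796)/(3697 − 1002) = −0.052, so p = 219.9 − 0.052q.
Supply slope = (148.21 − 67.36)/(3697 − 1002) = 0.03, so p = 37.3 + 0.03q.
Competitive equilibrium: 219.9 − 0.052q = 37.3 + 0.03q → q* = 2226.82927, p* = 104.10488.
The subsidy lowers effective supply by 62.72: p = 0.03q − 25.42.
New quantity: 219.9 − 0.052q = 0.03q − 25.42 → q' = 2991.70732.
Overproduction Δq = 2991.70732 − 2226.82927 = 764.87805; wedge = subsidy = 62.72.
DWL = ½ × 764.87805 × 62.72 = $23986.58 thousand.

$23986.58 thousand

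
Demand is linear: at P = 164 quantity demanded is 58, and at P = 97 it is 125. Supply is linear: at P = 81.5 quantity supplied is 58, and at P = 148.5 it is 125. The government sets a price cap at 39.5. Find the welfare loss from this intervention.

6930.56

Demand slope = (97 − 164)/(125 − 58) = −1, so P = 222 − Q.
Supply slope = (148.5 − 81.5)/(125 − 58) = 1, so P = 23.5 + Q.
Competitive equilibrium: 222 − Q = 23.5 + Q → Q* = 99.25, P* = 122.75.
At the ceiling P = 39.5, quantity supplied = (39.5 − 23.5)/1 = 16.
Willingness to pay at Q' = 16: 222 − 1·16 = 206.
ΔQ = 99.25 − 16 = 83.25; wedge = 206 − 39.5 = 166.5.
Welfare loss = ½ × 83.25 × 166.5 = 6930.56.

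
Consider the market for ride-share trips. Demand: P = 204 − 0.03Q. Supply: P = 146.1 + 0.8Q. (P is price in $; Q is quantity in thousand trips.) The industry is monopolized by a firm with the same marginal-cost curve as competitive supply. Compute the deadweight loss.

Competitive equilibrium: 204 − 0.03Q = 146.1 + 0.8Q → Q* = 69.759, P* = 201.9072.
Marginal revenue: MR = 204 − 0.06Q. Set MR = MC: 204 − 0.06Q = 146.1 + 0.8Q → Q_m = 67.3256.
Price P_m = 204 − 0.03·67.3256 = 201.9802; MC(Q_m) = 146.1 + 0.8·67.3256 = 199.9605.
Competitive Q* = 69.759, so ΔQ = 2.4334; wedge = 201.9802 − 199.9605 = 2.0197.
Deadweight loss = ½ × 2.4334 × 2.0197 = $2.46 thousand.

$2.46 thousand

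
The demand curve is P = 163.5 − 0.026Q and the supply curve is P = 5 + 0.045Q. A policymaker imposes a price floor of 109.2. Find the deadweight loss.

Competitive equilibrium: 163.5 − 0.026Q = 5 + 0.045Q → Q* = 2232.3944, P* = 105.4577.
At the floor P = 109.2, quantity demanded = (163.5 − 109.2)/0.026 = 2088.4615.
Sellers' marginal cost at Q' = 2088.4615: 5 + 0.045·2088.4615 = 98.9808.
ΔQ = 2232.3944 − 2088.4615 = 143.9329; wedge = 109.2 − 98.9808 = 10.2192.
The triangle = ½ × 143.9329 × 10.2192 = 735.44.

735.44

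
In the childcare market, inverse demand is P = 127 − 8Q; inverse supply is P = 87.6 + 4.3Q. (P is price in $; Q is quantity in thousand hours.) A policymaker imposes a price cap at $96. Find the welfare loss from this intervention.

Competitive equilibrium: 127 − 8Q = 87.6 + 4.3Q → Q* = 3.2033, P* = 101.374.
At the ceiling P = 96, quantity supplied = (96 − 87.6)/4.3 = 1.9535.
Willingness to pay at Q' = 1.9535: 127 − 8·1.9535 = 111.372.
ΔQ = 3.2033 − 1.9535 = 1.2498; wedge = 111.372 − 96 = 15.372.
The triangle = ½ × 1.2498 × 15.372 = $9.61 thousand.

$9.61 thousand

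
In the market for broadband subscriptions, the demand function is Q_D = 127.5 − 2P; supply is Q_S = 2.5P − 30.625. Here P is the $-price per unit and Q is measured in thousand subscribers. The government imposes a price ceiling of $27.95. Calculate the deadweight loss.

$145.35 thousand

In inverse form: demand P = 63.75 − 0.5Q, supply P = 12.25 + 0.4Q.
Competitive equilibrium: 63.75 − 0.5Q = 12.25 + 0.4Q → Q* = 57.2222, P* = 35.1389.
At the ceiling P = 27.95, quantity supplied = (27.95 − 12.25)/0.4 = 39.25.
Willingness to pay at Q' = 39.25: 63.75 − 0.5·39.25 = 44.125.
ΔQ = 57.2222 − 39.25 = 17.9722; wedge = 44.125 − 27.95 = 16.175.
DWL = ½ × 17.9722 × 16.175 = $145.35 thousand.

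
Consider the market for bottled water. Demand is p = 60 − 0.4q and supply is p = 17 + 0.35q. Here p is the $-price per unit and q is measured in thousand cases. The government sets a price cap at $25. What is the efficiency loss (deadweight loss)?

Competitive equilibrium: 60 − 0.4q = 17 + 0.35q → q* = 57.3333, p* = 37.0667.
At the ceiling p = 25, quantity supplied = (25 − 17)/0.35 = 22.8571.
Willingness to pay at q' = 22.8571: 60 − 0.4·22.8571 = 50.8572.
Δq = 57.3333 − 22.8571 = 34.4762; wedge = 50.8572 − 25 = 25.8572.
Deadweight loss = ½ × 34.4762 × 25.8572 = $445.73 thousand.

$445.73 thousand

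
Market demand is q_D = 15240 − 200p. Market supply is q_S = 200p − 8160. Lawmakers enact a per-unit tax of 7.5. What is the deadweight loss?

2812.50

In inverse form: demand p = 76.2 − 0.005q, supply p = 40.8 + 0.005q.
Competitive equilibrium: 76.2 − 0.005q = 40.8 + 0.005q → q* = 3540, p* = 58.5.
With the tax, the buyer price exceeds the seller price by 7.5: (76.2 − 0.005q) − (40.8 + 0.005q) = 7.5 → q' = 2790.
Δq = 3540 − 2790 = 750; the wedge equals the tax, 7.5.
Deadweight loss = ½ × 750 × 7.5 = 2812.50.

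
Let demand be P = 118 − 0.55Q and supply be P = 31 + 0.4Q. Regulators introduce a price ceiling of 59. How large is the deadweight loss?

Competitive equilibrium: 118 − 0.55Q = 31 + 0.4Q → Q* = 91.5789, P* = 67.6316.
At the ceiling P = 59, quantity supplied = (59 − 31)/0.4 = 70.
Willingness to pay at Q' = 70: 118 − 0.55·70 = 79.5.
ΔQ = 91.5789 − 70 = 21.5789; wedge = 79.5 − 59 = 20.5.
Welfare loss = ½ × 21.5789 × 20.5 = 221.18.

221.18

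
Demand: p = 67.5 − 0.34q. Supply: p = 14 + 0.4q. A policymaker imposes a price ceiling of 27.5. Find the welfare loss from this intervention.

549.78

Competitive equilibrium: 67.5 − 0.34q = 14 + 0.4q → q* = 72.2973, p* = 42.9189.
At the ceiling p = 27.5, quantity supplied = (27.5 − 14)/0.4 = 33.75.
Willingness to pay at q' = 33.75: 67.5 − 0.34·33.75 = 56.025.
Δq = 72.2973 − 33.75 = 38.5473; wedge = 56.025 − 27.5 = 28.525.
DWL = ½ × 38.5473 × 28.525 = 549.78.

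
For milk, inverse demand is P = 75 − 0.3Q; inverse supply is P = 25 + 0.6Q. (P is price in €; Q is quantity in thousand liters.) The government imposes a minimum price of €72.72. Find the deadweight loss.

Competitive equilibrium: 75 − 0.3Q = 25 + 0.6Q → Q* = 55.5556, P* = 58.3333.
At the floor P = 72.72, quantity demanded = (75 − 72.72)/0.3 = 7.6.
Sellers' marginal cost at Q' = 7.6: 25 + 0.6·7.6 = 29.56.
ΔQ = 55.5556 − 7.6 = 47.9556; wedge = 72.72 − 29.56 = 43.16.
Welfare loss = ½ × 47.9556 × 43.16 = €1034.88 thousand.

€1034.88 thousand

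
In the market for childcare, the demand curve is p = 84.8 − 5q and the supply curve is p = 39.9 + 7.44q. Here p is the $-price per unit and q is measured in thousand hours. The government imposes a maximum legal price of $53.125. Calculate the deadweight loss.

$20.87 thousand

Competitive equilibrium: 84.8 − 5q = 39.9 + 7.44q → q* = 3.6093, p* = 66.7534.
At the ceiling p = 53.125, quantity supplied = (53.125 − 39.9)/7.44 = 1.7776.
Willingness to pay at q' = 1.7776: 84.8 − 5·1.7776 = 75.912.
Δq = 3.6093 − 1.7776 = 1.8317; wedge = 75.912 − 53.125 = 22.787.
DWL = ½ × 1.8317 × 22.787 = $20.87 thousand.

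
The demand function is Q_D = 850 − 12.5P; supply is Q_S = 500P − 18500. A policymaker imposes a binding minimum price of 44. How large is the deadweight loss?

249.76

In inverse form: demand P = 68 − 0.08Q, supply P = 37 + 0.002Q.
Competitive equilibrium: 68 − 0.08Q = 37 + 0.002Q → Q* = 378.0488, P* = 37.7561.
At the floor P = 44, quantity demanded = (68 − 44)/0.08 = 300.
Sellers' marginal cost at Q' = 300: 37 + 0.002·300 = 37.6.
ΔQ = 378.0488 − 300 = 78.0488; wedge = 44 − 37.6 = 6.4.
The triangle = ½ × 78.0488 × 6.4 = 249.76.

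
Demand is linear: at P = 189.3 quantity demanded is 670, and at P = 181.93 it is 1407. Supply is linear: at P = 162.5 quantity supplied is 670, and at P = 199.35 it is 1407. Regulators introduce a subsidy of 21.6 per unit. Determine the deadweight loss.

3888

Demand slope = (181.93 − 189.3)/(1407 − 670) = −0.01, so P = 196 − 0.01Q.
Supply slope = (199.35 − 162.5)/(1407 − 670) = 0.05, so P = 129 + 0.05Q.
Competitive equilibrium: 196 − 0.01Q = 129 + 0.05Q → Q* = 1116.6667, P* = 184.8333.
The subsidy lowers effective supply by 21.6: P = 107.4 + 0.05Q.
New quantity: 196 − 0.01Q = 107.4 + 0.05Q → Q' = 1476.6667.
Overproduction ΔQ = 1476.6667 − 1116.6667 = 360; wedge = subsidy = 21.6.
Deadweight loss = ½ × 360 × 21.6 = 3888.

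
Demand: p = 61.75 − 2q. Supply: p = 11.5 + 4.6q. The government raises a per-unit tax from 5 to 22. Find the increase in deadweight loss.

Competitive equilibrium: 61.75 − 2q = 11.5 + 4.6q → q* = 7.6136, p* = 46.5227.
For a per-unit tax t: Δq = t/6.6, so DWL = ½·t·(t/6.6) = t²/13.2.
At t = 5: DWL = 1.894. At t = 22: DWL = 36.667.
Increase = 36.667 − 1.894 = 34.77.

34.77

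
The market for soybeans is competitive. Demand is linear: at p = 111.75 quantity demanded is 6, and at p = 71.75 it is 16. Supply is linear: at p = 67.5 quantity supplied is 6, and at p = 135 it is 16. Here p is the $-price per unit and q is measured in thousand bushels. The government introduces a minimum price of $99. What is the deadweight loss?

Demand slope = (71.75 − 111.75)/(16 − 6) = −4, so p = 135.75 − 4q.
Supply slope = (135 − 67.5)/(16 − 6) = 6.75, so p = 27 + 6.75q.
Competitive equilibrium: 135.75 − 4q = 27 + 6.75q → q* = 10.1163, p* = 95.2849.
At the floor p = 99, quantity demanded = (135.75 − 99)/4 = 9.1875.
Sellers' marginal cost at q' = 9.1875: 27 + 6.75·9.1875 = 89.0156.
Δq = 10.1163 − 9.1875 = 0.9288; wedge = 99 − 89.0156 = 9.9844.
DWL = ½ × 0.9288 × 9.9844 = $4.64 thousand.

$4.64 thousand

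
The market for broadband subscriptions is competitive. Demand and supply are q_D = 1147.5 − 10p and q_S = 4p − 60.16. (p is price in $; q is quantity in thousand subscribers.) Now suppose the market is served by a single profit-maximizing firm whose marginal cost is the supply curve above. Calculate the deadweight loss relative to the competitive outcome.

$701.38 thousand

In inverse form: demand p = 114.75 − 0.1q, supply p = 15.04 + 0.25q.
Competitive equilibrium: 114.75 − 0.1q = 15.04 + 0.25q → q* = 284.8857, p* = 86.2614.
Marginal revenue: MR = 114.75 − 0.2q. Set MR = MC: 114.75 − 0.2q = 15.04 + 0.25q → q_m = 221.5778.
Price p_m = 114.75 − 0.1·221.5778 = 92.5922; MC(q_m) = 15.04 + 0.25·221.5778 = 70.4345.
Competitive q* = 284.8857, so Δq = 63.3079; wedge = 92.5922 − 70.4345 = 22.1577.
Deadweight loss = ½ × 63.3079 × 22.1577 = $701.38 thousand.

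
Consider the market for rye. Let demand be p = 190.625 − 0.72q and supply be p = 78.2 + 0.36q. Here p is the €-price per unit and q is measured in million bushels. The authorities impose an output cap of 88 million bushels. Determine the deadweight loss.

€139.93 million

Competitive equilibrium: 190.625 − 0.72q = 78.2 + 0.36q → q* = 104.09722, p* = 115.675.
At q = 88: demand price = 190.625 − 0.72·88 = 127.265; supply price = 78.2 + 0.36·88 = 109.88.
Δq = 104.09722 − 88 = 16.09722; wedge = 127.265 − 109.88 = 17.385.
The triangle = ½ × 16.09722 × 17.385 = €139.93 million.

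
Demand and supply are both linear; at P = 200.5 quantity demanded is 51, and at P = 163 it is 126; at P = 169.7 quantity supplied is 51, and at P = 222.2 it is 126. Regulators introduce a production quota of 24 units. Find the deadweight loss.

1664.27

Demand slope = (163 − 200.5)/(126 − 51) = −0.5, so P = 226 − 0.5Q.
Supply slope = (222.2 − 169.7)/(126 − 51) = 0.7, so P = 134 + 0.7Q.
Competitive equilibrium: 226 − 0.5Q = 134 + 0.7Q → Q* = 76.6667, P* = 187.6667.
At Q = 24: demand price = 226 − 0.5·24 = 214; supply price = 134 + 0.7·24 = 150.8.
ΔQ = 76.6667 − 24 = 52.6667; wedge = 214 − 150.8 = 63.2.
Welfare loss = ½ × 52.6667 × 63.2 = 1664.27.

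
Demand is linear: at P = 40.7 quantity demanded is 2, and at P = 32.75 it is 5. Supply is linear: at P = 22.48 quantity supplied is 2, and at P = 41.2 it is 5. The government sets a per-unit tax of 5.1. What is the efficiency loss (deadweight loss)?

1.46

Demand slope = (32.75 − 40.7)/(5 − 2) = −2.65, so P = 46 − 2.65Q.
Supply slope = (41.2 − 22.48)/(5 − 2) = 6.24, so P = 10 + 6.24Q.
Competitive equilibrium: 46 − 2.65Q = 10 + 6.24Q → Q* = 4.0495, P* = 35.2688.
With the tax, the buyer price exceeds the seller price by 5.1: (46 − 2.65Q) − (10 + 6.24Q) = 5.1 → Q' = 3.4758.
ΔQ = 4.0495 − 3.4758 = 0.5737; the wedge equals the tax, 5.1.
Deadweight loss = ½ × 0.5737 × 5.1 = 1.46.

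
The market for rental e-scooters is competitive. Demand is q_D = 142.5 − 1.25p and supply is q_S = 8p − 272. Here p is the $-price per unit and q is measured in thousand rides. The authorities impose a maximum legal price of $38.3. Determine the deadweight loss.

In inverse form: demand p = 114 − 0.8q, supply p = 34 + 0.125q.
Competitive equilibrium: 114 − 0.8q = 34 + 0.125q → q* = 86.4865, p* = 44.8108.
At the ceiling p = 38.3, quantity supplied = (38.3 − 34)/0.125 = 34.4.
Willingness to pay at q' = 34.4: 114 − 0.8·34.4 = 86.48.
Δq = 86.4865 − 34.4 = 52.0865; wedge = 86.48 − 38.3 = 48.18.
DWL = ½ × 52.0865 × 48.18 = $1254.76 thousand.

$1254.76 thousand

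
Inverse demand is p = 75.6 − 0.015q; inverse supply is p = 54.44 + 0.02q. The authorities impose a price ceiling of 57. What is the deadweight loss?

Competitive equilibrium: 75.6 − 0.015q = 54.44 + 0.02q → q* = 604.5714, p* = 66.5314.
At the ceiling p = 57, quantity supplied = (57 − 54.44)/0.02 = 128.
Willingness to pay at q' = 128: 75.6 − 0.015·128 = 73.68.
Δq = 604.5714 − 128 = 476.5714; wedge = 73.68 − 57 = 16.68.
Deadweight loss = ½ × 476.5714 × 16.68 = 3974.61.

3974.61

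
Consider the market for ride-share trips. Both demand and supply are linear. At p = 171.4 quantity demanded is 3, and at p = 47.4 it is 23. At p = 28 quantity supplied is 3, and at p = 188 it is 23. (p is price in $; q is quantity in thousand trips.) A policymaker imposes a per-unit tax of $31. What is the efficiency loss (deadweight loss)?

$33.84 thousand

Demand slope = (47.4 − 171.4)/(23 − 3) = −6.2, so p = 190 − 6.2q.
Supply slope = (188 − 28)/(23 − 3) = 8, so p = 4 + 8q.
Competitive equilibrium: 190 − 6.2q = 4 + 8q → q* = 13.0986, p* = 108.7887.
With the tax, the buyer price exceeds the seller price by 31: (190 − 6.2q) − (4 + 8q) = 31 → q' = 10.9155.
Δq = 13.0986 − 10.9155 = 2.1831; the wedge equals the tax, 31.
The triangle = ½ × 2.1831 × 31 = $33.84 thousand.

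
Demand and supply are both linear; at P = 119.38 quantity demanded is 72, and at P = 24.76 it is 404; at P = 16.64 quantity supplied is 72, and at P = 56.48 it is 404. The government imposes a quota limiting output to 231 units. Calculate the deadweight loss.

1815.23

Demand slope = (24.76 − 119.38)/(404 − 72) = −0.285, so P = 139.9 − 0.285Q.
Supply slope = (56.48 − 16.64)/(404 − 72) = 0.12, so P = 8 + 0.12Q.
Competitive equilibrium: 139.9 − 0.285Q = 8 + 0.12Q → Q* = 325.679, P* = 47.0815.
At Q = 231: demand price = 139.9 − 0.285·231 = 74.065; supply price = 8 + 0.12·231 = 35.72.
ΔQ = 325.679 − 231 = 94.679; wedge = 74.065 − 35.72 = 38.345.
The triangle = ½ × 94.679 × 38.345 = 1815.23.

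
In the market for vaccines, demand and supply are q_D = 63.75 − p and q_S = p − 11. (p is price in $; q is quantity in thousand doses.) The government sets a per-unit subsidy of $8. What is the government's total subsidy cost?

In inverse form: demand p = 63.75 − q, supply p = 11 + q.
Competitive equilibrium: 63.75 − q = 11 + q → q* = 26.375, p* = 37.375.
The subsidy lowers effective supply by 8: p = 3 + q.
New quantity: 63.75 − q = 3 + q → q' = 30.375.
Total subsidy cost = 8 × 30.375 = $243 thousand.

$243 thousand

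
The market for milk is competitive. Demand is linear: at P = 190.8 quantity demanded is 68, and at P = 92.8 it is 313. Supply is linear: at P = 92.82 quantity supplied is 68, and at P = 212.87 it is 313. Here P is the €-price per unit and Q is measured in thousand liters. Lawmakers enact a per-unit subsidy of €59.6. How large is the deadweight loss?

Demand slope = (92.8 − 190.8)/(313 − 68) = −0.4, so P = 218 − 0.4Q.
Supply slope = (212.87 − 92.82)/(313 − 68) = 0.49, so P = 59.5 + 0.49Q.
Competitive equilibrium: 218 − 0.4Q = 59.5 + 0.49Q → Q* = 178.0899, P* = 146.764.
The subsidy lowers effective supply by 59.6: P = 0.49Q − 0.1.
New quantity: 218 − 0.4Q = 0.49Q − 0.1 → Q' = 245.0562.
Overproduction ΔQ = 245.0562 − 178.0899 = 66.9663; wedge = subsidy = 59.6.
Deadweight loss = ½ × 66.9663 × 59.6 = €1995.60 thousand.

€1995.60 thousand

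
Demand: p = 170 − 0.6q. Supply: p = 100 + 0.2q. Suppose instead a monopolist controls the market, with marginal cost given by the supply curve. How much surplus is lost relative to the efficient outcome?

Competitive equilibrium: 170 − 0.6q = 100 + 0.2q → q* = 87.5, p* = 117.5.
Marginal revenue: MR = 170 − 1.2q. Set MR = MC: 170 − 1.2q = 100 + 0.2q → q_m = 50.
Price p_m = 170 − 0.6·50 = 140; MC(q_m) = 100 + 0.2·50 = 110.
Competitive q* = 87.5, so Δq = 37.5; wedge = 140 − 110 = 30.
The triangle = ½ × 37.5 × 30 = 562.50.

562.50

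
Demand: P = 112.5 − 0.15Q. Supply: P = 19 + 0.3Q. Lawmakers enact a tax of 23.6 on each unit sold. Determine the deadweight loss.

Competitive equilibrium: 112.5 − 0.15Q = 19 + 0.3Q → Q* = 207.77778, P* = 81.33333.
With the tax, the buyer price exceeds the seller price by 23.6: (112.5 − 0.15Q) − (19 + 0.3Q) = 23.6 → Q' = 155.33333.
ΔQ = 207.77778 − 155.33333 = 52.44445; the wedge equals the tax, 23.6.
Deadweight loss = ½ × 52.44445 × 23.6 = 618.84.

618.84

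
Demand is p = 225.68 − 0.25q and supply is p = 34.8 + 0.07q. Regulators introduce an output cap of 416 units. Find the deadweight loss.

Competitive equilibrium: 225.68 − 0.25q = 34.8 + 0.07q → q* = 596.5, p* = 76.555.
At q = 416: demand price = 225.68 − 0.25·416 = 121.68; supply price = 34.8 + 0.07·416 = 63.92.
Δq = 596.5 − 416 = 180.5; wedge = 121.68 − 63.92 = 57.76.
The triangle = ½ × 180.5 × 57.76 = 5212.84.

5212.84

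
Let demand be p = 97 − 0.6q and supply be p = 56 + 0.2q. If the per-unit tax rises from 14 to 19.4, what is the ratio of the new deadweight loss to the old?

Competitive equilibrium: 97 − 0.6q = 56 + 0.2q → q* = 51.25, p* = 66.25.
For a per-unit tax t: Δq = t/0.8, so DWL = ½·t·(t/0.8) = t²/1.6.
At t = 14: DWL = 122.5. At t = 19.4: DWL = 235.225.
Ratio = (19.4/14)² = 1.920.

1.920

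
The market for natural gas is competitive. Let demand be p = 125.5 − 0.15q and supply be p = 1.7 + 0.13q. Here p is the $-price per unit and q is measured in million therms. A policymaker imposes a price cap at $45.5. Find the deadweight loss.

$1549.97 million

Competitive equilibrium: 125.5 − 0.15q = 1.7 + 0.13q → q* = 442.1429, p* = 59.1786.
At the ceiling p = 45.5, quantity supplied = (45.5 − 1.7)/0.13 = 336.9231.
Willingness to pay at q' = 336.9231: 125.5 − 0.15·336.9231 = 74.9615.
Δq = 442.1429 − 336.9231 = 105.2198; wedge = 74.9615 − 45.5 = 29.4615.
Deadweight loss = ½ × 105.2198 × 29.4615 = $1549.97 million.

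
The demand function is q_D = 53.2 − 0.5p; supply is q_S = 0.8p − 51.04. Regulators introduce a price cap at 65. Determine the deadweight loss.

In inverse form: demand p = 106.4 − 2q, supply p = 63.8 + 1.25q.
Competitive equilibrium: 106.4 − 2q = 63.8 + 1.25q → q* = 13.1077, p* = 80.1846.
At the ceiling p = 65, quantity supplied = (65 − 63.8)/1.25 = 0.96.
Willingness to pay at q' = 0.96: 106.4 − 2·0.96 = 104.48.
Δq = 13.1077 − 0.96 = 12.1477; wedge = 104.48 − 65 = 39.48.
Deadweight loss = ½ × 12.1477 × 39.48 = 239.80.

239.80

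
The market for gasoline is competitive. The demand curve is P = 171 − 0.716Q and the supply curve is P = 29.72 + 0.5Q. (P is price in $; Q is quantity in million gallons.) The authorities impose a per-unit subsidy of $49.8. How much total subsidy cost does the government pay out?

Competitive equilibrium: 171 − 0.716Q = 29.72 + 0.5Q → Q* = 116.1842, P* = 87.8121.
The subsidy lowers effective supply by 49.8: P = 0.5Q − 20.08.
New quantity: 171 − 0.716Q = 0.5Q − 20.08 → Q' = 157.1382.
Total subsidy cost = 49.8 × 157.1382 = $7825.48 million.

$7825.48 million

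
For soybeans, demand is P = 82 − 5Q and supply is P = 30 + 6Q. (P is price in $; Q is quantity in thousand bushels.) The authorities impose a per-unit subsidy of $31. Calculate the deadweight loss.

$43.68 thousand

Competitive equilibrium: 82 − 5Q = 30 + 6Q → Q* = 4.7273, P* = 58.3636.
The subsidy lowers effective supply by 31: P = 6Q − 1.
New quantity: 82 − 5Q = 6Q − 1 → Q' = 7.5455.
Overproduction ΔQ = 7.5455 − 4.7273 = 2.8182; wedge = subsidy = 31.
Deadweight loss = ½ × 2.8182 × 31 = $43.68 thousand.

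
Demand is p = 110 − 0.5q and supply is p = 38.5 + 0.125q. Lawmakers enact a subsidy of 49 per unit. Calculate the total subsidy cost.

Competitive equilibrium: 110 − 0.5q = 38.5 + 0.125q → q* = 114.4, p* = 52.8.
The subsidy lowers effective supply by 49: p = 0.125q − 10.5.
New quantity: 110 − 0.5q = 0.125q − 10.5 → q' = 192.8.
Total subsidy cost = 49 × 192.8 = 9447.20.

9447.20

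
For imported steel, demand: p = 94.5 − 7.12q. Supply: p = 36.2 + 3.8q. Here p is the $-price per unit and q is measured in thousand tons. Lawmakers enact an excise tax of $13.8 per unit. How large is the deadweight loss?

$8.72 thousand

Competitive equilibrium: 94.5 − 7.12q = 36.2 + 3.8q → q* = 5.3388, p* = 56.4875.
With the tax, the buyer price exceeds the seller price by 13.8: (94.5 − 7.12q) − (36.2 + 3.8q) = 13.8 → q' = 4.0751.
Δq = 5.3388 − 4.0751 = 1.2637; the wedge equals the tax, 13.8.
Welfare loss = ½ × 1.2637 × 13.8 = $8.72 thousand.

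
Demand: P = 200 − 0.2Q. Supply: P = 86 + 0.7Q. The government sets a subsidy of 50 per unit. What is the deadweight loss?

Competitive equilibrium: 200 − 0.2Q = 86 + 0.7Q → Q* = 126.6667, P* = 174.6667.
The subsidy lowers effective supply by 50: P = 36 + 0.7Q.
New quantity: 200 − 0.2Q = 36 + 0.7Q → Q' = 182.2222.
Overproduction ΔQ = 182.2222 − 126.6667 = 55.5555; wedge = subsidy = 50.
Deadweight loss = ½ × 55.5555 × 50 = 1388.89.

1388.89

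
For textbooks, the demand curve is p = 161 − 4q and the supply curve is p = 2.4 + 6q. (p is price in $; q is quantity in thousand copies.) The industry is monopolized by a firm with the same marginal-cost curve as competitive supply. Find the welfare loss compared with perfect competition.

Competitive equilibrium: 161 − 4q = 2.4 + 6q → q* = 15.86, p* = 97.56.
Marginal revenue: MR = 161 − 8q. Set MR = MC: 161 − 8q = 2.4 + 6q → q_m = 11.3286.
Price p_m = 161 − 4·11.3286 = 115.6856; MC(q_m) = 2.4 + 6·11.3286 = 70.3716.
Competitive q* = 15.86, so Δq = 4.5314; wedge = 115.6856 − 70.3716 = 45.314.
DWL = ½ × 4.5314 × 45.314 = $102.67 thousand.

$102.67 thousand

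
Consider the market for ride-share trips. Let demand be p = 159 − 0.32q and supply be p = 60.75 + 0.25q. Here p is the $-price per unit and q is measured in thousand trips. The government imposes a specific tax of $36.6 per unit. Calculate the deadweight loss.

Competitive equilibrium: 159 − 0.32q = 60.75 + 0.25q → q* = 172.3684, p* = 103.8421.
With the tax, the buyer price exceeds the seller price by 36.6: (159 − 0.32q) − (60.75 + 0.25q) = 36.6 → q' = 108.1579.
Δq = 172.3684 − 108.1579 = 64.2105; the wedge equals the tax, 36.6.
Welfare loss = ½ × 64.2105 × 36.6 = $1175.05 thousand.

$1175.05 thousand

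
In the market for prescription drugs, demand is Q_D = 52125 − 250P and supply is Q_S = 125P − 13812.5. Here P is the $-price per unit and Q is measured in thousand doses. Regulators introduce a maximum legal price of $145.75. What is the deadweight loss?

$84844.40 thousand

In inverse form: demand P = 208.5 − 0.004Q, supply P = 110.5 + 0.008Q.
Competitive equilibrium: 208.5 − 0.004Q = 110.5 + 0.008Q → Q* = 8166.6667, P* = 175.8333.
At the ceiling P = 145.75, quantity supplied = (145.75 − 110.5)/0.008 = 4406.25.
Willingness to pay at Q' = 4406.25: 208.5 − 0.004·4406.25 = 190.875.
ΔQ = 8166.6667 − 4406.25 = 3760.4167; wedge = 190.875 − 145.75 = 45.125.
Welfare loss = ½ × 3760.4167 × 45.125 = $84844.40 thousand.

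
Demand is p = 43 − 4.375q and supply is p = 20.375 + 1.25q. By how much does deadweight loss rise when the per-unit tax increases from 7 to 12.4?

9.312

Competitive equilibrium: 43 − 4.375q = 20.375 + 1.25q → q* = 4.0222, p* = 25.4028.
For a per-unit tax t: Δq = t/5.625, so DWL = ½·t·(t/5.625) = t²/11.25.
At t = 7: DWL = 4.356. At t = 12.4: DWL = 13.668.
Increase = 13.668 − 4.356 = 9.312.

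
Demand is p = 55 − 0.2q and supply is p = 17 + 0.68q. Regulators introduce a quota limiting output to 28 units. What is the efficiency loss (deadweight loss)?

101.41

Competitive equilibrium: 55 − 0.2q = 17 + 0.68q → q* = 43.1818, p* = 46.3636.
At q = 28: demand price = 55 − 0.2·28 = 49.4; supply price = 17 + 0.68·28 = 36.04.
Δq = 43.1818 − 28 = 15.1818; wedge = 49.4 − 36.04 = 13.36.
Deadweight loss = ½ × 15.1818 × 13.36 = 101.41.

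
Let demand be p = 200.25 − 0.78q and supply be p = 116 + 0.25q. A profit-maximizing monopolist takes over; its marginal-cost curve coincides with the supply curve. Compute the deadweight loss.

639.89

Competitive equilibrium: 200.25 − 0.78q = 116 + 0.25q → q* = 81.7961, p* = 136.449.
Marginal revenue: MR = 200.25 − 1.56q. Set MR = MC: 200.25 − 1.56q = 116 + 0.25q → q_m = 46.547.
Price p_m = 200.25 − 0.78·46.547 = 163.9433; MC(q_m) = 116 + 0.25·46.547 = 127.6368.
Competitive q* = 81.7961, so Δq = 35.2491; wedge = 163.9433 − 127.6368 = 36.3065.
The triangle = ½ × 35.2491 × 36.3065 = 639.89.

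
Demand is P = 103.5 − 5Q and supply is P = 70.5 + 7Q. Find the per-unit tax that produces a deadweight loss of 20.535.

22.2

Competitive equilibrium: 103.5 − 5Q = 70.5 + 7Q → Q* = 2.75, P* = 89.75.
A tax t gives ΔQ = t/12 and wedge t, so DWL = t²/24.
t²/24 = 20.535 → t² = 492.84 → t = 22.2.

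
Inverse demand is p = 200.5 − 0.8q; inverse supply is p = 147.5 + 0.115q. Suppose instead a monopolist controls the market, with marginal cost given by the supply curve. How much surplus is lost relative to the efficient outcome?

334

Competitive equilibrium: 200.5 − 0.8q = 147.5 + 0.115q → q* = 57.9235, p* = 154.1612.
Marginal revenue: MR = 200.5 − 1.6q. Set MR = MC: 200.5 − 1.6q = 147.5 + 0.115q → q_m = 30.90379.
Price p_m = 200.5 − 0.8·30.90379 = 175.77697; MC(q_m) = 147.5 + 0.115·30.90379 = 151.05394.
Competitive q* = 57.9235, so Δq = 27.01971; wedge = 175.77697 − 151.05394 = 24.72303.
The triangle = ½ × 27.01971 × 24.72303 = 334.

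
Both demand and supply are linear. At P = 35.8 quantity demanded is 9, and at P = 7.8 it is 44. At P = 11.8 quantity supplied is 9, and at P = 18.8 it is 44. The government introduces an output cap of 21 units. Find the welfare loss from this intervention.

Demand slope = (7.8 − 35.8)/(44 − 9) = −0.8, so P = 43 − 0.8Q.
Supply slope = (18.8 − 11.8)/(44 − 9) = 0.2, so P = 10 + 0.2Q.
Competitive equilibrium: 43 − 0.8Q = 10 + 0.2Q → Q* = 33, P* = 16.6.
At Q = 21: demand price = 43 − 0.8·21 = 26.2; supply price = 10 + 0.2·21 = 14.2.
ΔQ = 33 − 21 = 12; wedge = 26.2 − 14.2 = 12.
The triangle = ½ × 12 × 12 = 72.

72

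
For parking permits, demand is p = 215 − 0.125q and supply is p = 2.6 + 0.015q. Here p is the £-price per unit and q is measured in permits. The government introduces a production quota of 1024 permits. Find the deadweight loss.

£17023.29

Competitive equilibrium: 215 − 0.125q = 2.6 + 0.015q → q* = 1517.1429, p* = 25.3571.
At q = 1024: demand price = 215 − 0.125·1024 = 87; supply price = 2.6 + 0.015·1024 = 17.96.
Δq = 1517.1429 − 1024 = 493.1429; wedge = 87 − 17.96 = 69.04.
DWL = ½ × 493.1429 × 69.04 = £17023.29.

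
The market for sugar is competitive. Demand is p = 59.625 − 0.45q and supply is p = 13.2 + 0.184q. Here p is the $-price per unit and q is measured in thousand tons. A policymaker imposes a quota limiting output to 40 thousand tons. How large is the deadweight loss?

$349.95 thousand

Competitive equilibrium: 59.625 − 0.45q = 13.2 + 0.184q → q* = 73.2256, p* = 26.6735.
At q = 40: demand price = 59.625 − 0.45·40 = 41.625; supply price = 13.2 + 0.184·40 = 20.56.
Δq = 73.2256 − 40 = 33.2256; wedge = 41.625 − 20.56 = 21.065.
DWL = ½ × 33.2256 × 21.065 = $349.95 thousand.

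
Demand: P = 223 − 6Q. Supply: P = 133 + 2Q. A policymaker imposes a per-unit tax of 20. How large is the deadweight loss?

25

Competitive equilibrium: 223 − 6Q = 133 + 2Q → Q* = 11.25, P* = 155.5.
With the tax, the buyer price exceeds the seller price by 20: (223 − 6Q) − (133 + 2Q) = 20 → Q' = 8.75.
ΔQ = 11.25 − 8.75 = 2.5; the wedge equals the tax, 20.
Welfare loss = ½ × 2.5 × 20 = 25.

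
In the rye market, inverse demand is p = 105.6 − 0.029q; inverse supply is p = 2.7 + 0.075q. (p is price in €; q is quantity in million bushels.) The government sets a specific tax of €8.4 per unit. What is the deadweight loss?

€339.23 million

Competitive equilibrium: 105.6 − 0.029q = 2.7 + 0.075q → q* = 989.4231, p* = 76.9067.
With the tax, the buyer price exceeds the seller price by 8.4: (105.6 − 0.029q) − (2.7 + 0.075q) = 8.4 → q' = 908.6538.
Δq = 989.4231 − 908.6538 = 80.7693; the wedge equals the tax, 8.4.
The triangle = ½ × 80.7693 × 8.4 = €339.23 million.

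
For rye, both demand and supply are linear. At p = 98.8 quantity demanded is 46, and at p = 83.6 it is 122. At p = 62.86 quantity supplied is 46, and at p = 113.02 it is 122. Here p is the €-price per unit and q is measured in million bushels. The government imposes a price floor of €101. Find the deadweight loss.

Demand slope = (83.6 − 98.8)/(122 − 46) = −0.2, so p = 108 − 0.2q.
Supply slope = (113.02 − 62.86)/(122 − 46) = 0.66, so p = 32.5 + 0.66q.
Competitive equilibrium: 108 − 0.2q = 32.5 + 0.66q → q* = 87.7907, p* = 90.4419.
At the floor p = 101, quantity demanded = (108 − 101)/0.2 = 35.
Sellers' marginal cost at q' = 35: 32.5 + 0.66·35 = 55.6.
Δq = 87.7907 − 35 = 52.7907; wedge = 101 − 55.6 = 45.4.
DWL = ½ × 52.7907 × 45.4 = €1198.35 million.

€1198.35 million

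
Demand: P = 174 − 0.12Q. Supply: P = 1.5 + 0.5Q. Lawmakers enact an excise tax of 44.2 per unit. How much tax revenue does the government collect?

9146.55

Competitive equilibrium: 174 − 0.12Q = 1.5 + 0.5Q → Q* = 278.2258, P* = 140.6129.
With the tax, the buyer price exceeds the seller price by 44.2: (174 − 0.12Q) − (1.5 + 0.5Q) = 44.2 → Q' = 206.9355.
Tax revenue = 44.2 × 206.9355 = 9146.55.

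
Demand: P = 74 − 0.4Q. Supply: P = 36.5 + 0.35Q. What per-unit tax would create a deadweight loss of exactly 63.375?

Competitive equilibrium: 74 − 0.4Q = 36.5 + 0.35Q → Q* = 50, P* = 54.
A tax t gives ΔQ = t/0.75 and wedge t, so DWL = t²/1.5.
t²/1.5 = 63.375 → t² = 95.0625 → t = 9.75.

9.75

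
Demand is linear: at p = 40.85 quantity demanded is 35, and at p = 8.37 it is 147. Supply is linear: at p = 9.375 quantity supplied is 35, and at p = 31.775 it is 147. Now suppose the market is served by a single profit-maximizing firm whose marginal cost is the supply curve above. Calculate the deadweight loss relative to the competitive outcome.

333.50

Demand slope = (8.37 − 40.85)/(147 − 35) = −0.29, so p = 51 − 0.29q.
Supply slope = (31.775 − 9.375)/(147 − 35) = 0.2, so p = 2.375 + 0.2q.
Competitive equilibrium: 51 − 0.29q = 2.375 + 0.2q → q* = 99.2347, p* = 22.2219.
Marginal revenue: MR = 51 − 0.58q. Set MR = MC: 51 − 0.58q = 2.375 + 0.2q → q_m = 62.3397.
Price p_m = 51 − 0.29·62.3397 = 32.9215; MC(q_m) = 2.375 + 0.2·62.3397 = 14.8429.
Competitive q* = 99.2347, so Δq = 36.895; wedge = 32.9215 − 14.8429 = 18.0786.
DWL = ½ × 36.895 × 18.0786 = 333.50.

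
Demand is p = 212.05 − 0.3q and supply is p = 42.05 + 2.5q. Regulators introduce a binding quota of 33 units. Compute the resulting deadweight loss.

Competitive equilibrium: 212.05 − 0.3q = 42.05 + 2.5q → q* = 60.7143, p* = 193.8357.
At q = 33: demand price = 212.05 − 0.3·33 = 202.15; supply price = 42.05 + 2.5·33 = 124.55.
Δq = 60.7143 − 33 = 27.7143; wedge = 202.15 − 124.55 = 77.6.
DWL = ½ × 27.7143 × 77.6 = 1075.31.

1075.31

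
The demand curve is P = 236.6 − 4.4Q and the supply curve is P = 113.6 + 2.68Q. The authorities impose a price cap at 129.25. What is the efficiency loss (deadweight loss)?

Competitive equilibrium: 236.6 − 4.4Q = 113.6 + 2.68Q → Q* = 17.3729, P* = 160.1593.
At the ceiling P = 129.25, quantity supplied = (129.25 − 113.6)/2.68 = 5.8396.
Willingness to pay at Q' = 5.8396: 236.6 − 4.4·5.8396 = 210.9058.
ΔQ = 17.3729 − 5.8396 = 11.5333; wedge = 210.9058 − 129.25 = 81.6558.
DWL = ½ × 11.5333 × 81.6558 = 470.88.

470.88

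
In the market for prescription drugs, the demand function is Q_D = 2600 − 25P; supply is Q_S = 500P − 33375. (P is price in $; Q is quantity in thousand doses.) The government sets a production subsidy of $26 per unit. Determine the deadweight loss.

$8047.62 thousand

In inverse form: demand P = 104 − 0.04Q, supply P = 66.75 + 0.002Q.
Competitive equilibrium: 104 − 0.04Q = 66.75 + 0.002Q → Q* = 886.9048, P* = 68.5238.
The subsidy lowers effective supply by 26: P = 40.75 + 0.002Q.
New quantity: 104 − 0.04Q = 40.75 + 0.002Q → Q' = 1505.9524.
Overproduction ΔQ = 1505.9524 − 886.9048 = 619.0476; wedge = subsidy = 26.
Deadweight loss = ½ × 619.0476 × 26 = $8047.62 thousand.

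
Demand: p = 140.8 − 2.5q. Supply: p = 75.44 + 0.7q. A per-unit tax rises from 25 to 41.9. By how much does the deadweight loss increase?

Competitive equilibrium: 140.8 − 2.5q = 75.44 + 0.7q → q* = 20.425, p* = 89.7375.
For a per-unit tax t: Δq = t/3.2, so DWL = ½·t·(t/3.2) = t²/6.4.
At t = 25: DWL = 97.656. At t = 41.9: DWL = 274.314.
Increase = 274.314 − 97.656 = 176.66.

176.66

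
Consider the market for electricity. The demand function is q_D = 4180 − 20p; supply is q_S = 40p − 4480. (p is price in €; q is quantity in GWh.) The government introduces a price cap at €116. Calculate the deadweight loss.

€48166.67

In inverse form: demand p = 209 − 0.05q, supply p = 112 + 0.025q.
Competitive equilibrium: 209 − 0.05q = 112 + 0.025q → q* = 1293.3333, p* = 144.3333.
At the ceiling p = 116, quantity supplied = (116 − 112)/0.025 = 160.
Willingness to pay at q' = 160: 209 − 0.05·160 = 201.
Δq = 1293.3333 − 160 = 1133.3333; wedge = 201 − 116 = 85.
The triangle = ½ × 1133.3333 × 85 = €48166.67.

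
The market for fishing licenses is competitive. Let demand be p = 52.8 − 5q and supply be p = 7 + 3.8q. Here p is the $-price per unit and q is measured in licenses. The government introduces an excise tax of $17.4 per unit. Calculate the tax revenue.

$56.15

Competitive equilibrium: 52.8 − 5q = 7 + 3.8q → q* = 5.20455, p* = 26.77727.
With the tax, the buyer price exceeds the seller price by 17.4: (52.8 − 5q) − (7 + 3.8q) = 17.4 → q' = 3.22727.
Tax revenue = 17.4 × 3.22727 = $56.15.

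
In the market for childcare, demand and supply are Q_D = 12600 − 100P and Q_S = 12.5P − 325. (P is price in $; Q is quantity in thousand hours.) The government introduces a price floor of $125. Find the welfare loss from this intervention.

$46005.56 thousand

In inverse form: demand P = 126 − 0.01Q, supply P = 26 + 0.08Q.
Competitive equilibrium: 126 − 0.01Q = 26 + 0.08Q → Q* = 1111.1111, P* = 114.8889.
At the floor P = 125, quantity demanded = (126 − 125)/0.01 = 100.
Sellers' marginal cost at Q' = 100: 26 + 0.08·100 = 34.
ΔQ = 1111.1111 − 100 = 1011.1111; wedge = 125 − 34 = 91.
DWL = ½ × 1011.1111 × 91 = $46005.56 thousand.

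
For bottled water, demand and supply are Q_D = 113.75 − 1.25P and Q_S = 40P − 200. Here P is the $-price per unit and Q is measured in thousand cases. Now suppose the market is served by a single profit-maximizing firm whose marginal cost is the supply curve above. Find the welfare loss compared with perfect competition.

In inverse form: demand P = 91 − 0.8Q, supply P = 5 + 0.025Q.
Competitive equilibrium: 91 − 0.8Q = 5 + 0.025Q → Q* = 104.2424, P* = 7.6061.
Marginal revenue: MR = 91 − 1.6Q. Set MR = MC: 91 − 1.6Q = 5 + 0.025Q → Q_m = 52.9231.
Price P_m = 91 − 0.8·52.9231 = 48.6615; MC(Q_m) = 5 + 0.025·52.9231 = 6.3231.
Competitive Q* = 104.2424, so ΔQ = 51.3193; wedge = 48.6615 − 6.3231 = 42.3384.
The triangle = ½ × 51.3193 × 42.3384 = $1086.39 thousand.

$1086.39 thousand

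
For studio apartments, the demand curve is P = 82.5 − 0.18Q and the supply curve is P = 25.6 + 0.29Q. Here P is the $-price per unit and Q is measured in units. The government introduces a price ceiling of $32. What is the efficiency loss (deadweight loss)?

Competitive equilibrium: 82.5 − 0.18Q = 25.6 + 0.29Q → Q* = 121.0638, P* = 60.7085.
At the ceiling P = 32, quantity supplied = (32 − 25.6)/0.29 = 22.069.
Willingness to pay at Q' = 22.069: 82.5 − 0.18·22.069 = 78.5276.
ΔQ = 121.0638 − 22.069 = 98.9948; wedge = 78.5276 − 32 = 46.5276.
DWL = ½ × 98.9948 × 46.5276 = $2303.

$2303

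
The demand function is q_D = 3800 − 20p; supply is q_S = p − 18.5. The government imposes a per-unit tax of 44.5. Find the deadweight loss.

942.98

In inverse form: demand p = 190 − 0.05q, supply p = 18.5 + q.
Competitive equilibrium: 190 − 0.05q = 18.5 + q → q* = 163.3333, p* = 181.8333.
With the tax, the buyer price exceeds the seller price by 44.5: (190 − 0.05q) − (18.5 + q) = 44.5 → q' = 120.9524.
Δq = 163.3333 − 120.9524 = 42.3809; the wedge equals the tax, 44.5.
The triangle = ½ × 42.3809 × 44.5 = 942.98.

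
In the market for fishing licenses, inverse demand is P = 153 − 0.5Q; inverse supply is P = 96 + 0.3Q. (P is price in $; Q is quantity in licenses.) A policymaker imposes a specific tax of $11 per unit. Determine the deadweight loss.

$75.625

Competitive equilibrium: 153 − 0.5Q = 96 + 0.3Q → Q* = 71.25, P* = 117.375.
With the tax, the buyer price exceeds the seller price by 11: (153 − 0.5Q) − (96 + 0.3Q) = 11 → Q' = 57.5.
ΔQ = 71.25 − 57.5 = 13.75; the wedge equals the tax, 11.
Deadweight loss = ½ × 13.75 × 11 = $75.625.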